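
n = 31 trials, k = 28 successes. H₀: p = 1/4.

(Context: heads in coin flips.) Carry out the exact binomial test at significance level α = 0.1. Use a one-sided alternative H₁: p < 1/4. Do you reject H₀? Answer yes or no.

reject H₀: no

Exact binomial: n=31, k=28, p₀=1/4=0.2500
P(X≤28) from Σ C(n,i)·p₀^i·(1−p₀)^(n−i)
p-value (one-sided, H₁ less) = 1.00000
At α=0.1: p ≥ α → fail to reject H₀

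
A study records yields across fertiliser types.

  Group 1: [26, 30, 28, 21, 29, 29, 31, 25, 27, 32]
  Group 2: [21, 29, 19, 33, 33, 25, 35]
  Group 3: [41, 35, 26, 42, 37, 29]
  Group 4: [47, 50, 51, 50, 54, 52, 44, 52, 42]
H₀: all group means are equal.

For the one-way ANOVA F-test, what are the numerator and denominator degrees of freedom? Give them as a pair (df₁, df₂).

k = 4 groups, N = 32 total
df = (k−1, N−k) = (4−1, 32−4) = (3, 28)

degrees of freedom = [3, 28]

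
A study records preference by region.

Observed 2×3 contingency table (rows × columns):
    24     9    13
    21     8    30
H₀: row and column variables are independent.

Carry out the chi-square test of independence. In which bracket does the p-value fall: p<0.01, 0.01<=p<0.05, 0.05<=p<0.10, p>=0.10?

p-value bracket: 0.05<=p<0.10

Row totals [46, 59], col totals [45, 17, 43], n=105
χ² = (24−19.71)²/19.71 + (9−7.45)²/7.45 + (13−18.84)²/18.84 + (21−25.29)²/25.29 + (8−9.55)²/9.55 + (30−24.16)²/24.16 = 5.4538
df = 2
p-value (upper-tail) = 0.06542
→ bracket: 0.05<=p<0.10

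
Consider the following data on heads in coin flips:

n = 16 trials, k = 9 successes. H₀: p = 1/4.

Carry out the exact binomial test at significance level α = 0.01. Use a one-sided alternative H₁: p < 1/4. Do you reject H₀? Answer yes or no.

reject H₀: no

Exact binomial: n=16, k=9, p₀=1/4=0.2500
P(X≤9) from Σ C(n,i)·p₀^i·(1−p₀)^(n−i)
p-value (one-sided, H₁ less) = 0.99836
At α=0.01: p ≥ α → fail to reject H₀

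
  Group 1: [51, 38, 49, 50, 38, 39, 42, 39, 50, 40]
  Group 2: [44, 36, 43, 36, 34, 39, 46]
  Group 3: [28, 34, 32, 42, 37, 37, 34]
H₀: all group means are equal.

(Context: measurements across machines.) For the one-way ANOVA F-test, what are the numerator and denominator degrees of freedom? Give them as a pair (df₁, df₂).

k = 3 groups, N = 24 total
df = (k−1, N−k) = (3−1, 24−3) = (2, 21)

degrees of freedom = [2, 21]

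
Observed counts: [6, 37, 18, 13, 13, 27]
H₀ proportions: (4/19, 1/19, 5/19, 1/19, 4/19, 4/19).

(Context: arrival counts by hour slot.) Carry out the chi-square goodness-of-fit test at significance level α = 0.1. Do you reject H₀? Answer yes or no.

n = 114; E_i = n·p_i = [24.00, 6.00, 30.00, 6.00, 24.00, 24.00]
χ² = (6−24.00)²/24.00 + (37−6.00)²/6.00 + (18−30.00)²/30.00 + (13−6.00)²/6.00 + (13−24.00)²/24.00 + (27−24.00)²/24.00 = 192.0500
df = 5
p-value (upper-tail) = 0.00000
At α=0.1: p < α → reject H₀

reject H₀: yes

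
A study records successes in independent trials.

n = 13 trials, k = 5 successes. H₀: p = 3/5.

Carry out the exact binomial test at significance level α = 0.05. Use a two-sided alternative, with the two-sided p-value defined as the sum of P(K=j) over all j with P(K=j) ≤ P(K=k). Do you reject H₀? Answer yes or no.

Exact binomial: n=13, k=5, p₀=3/5=0.6000
P(X=j) = C(n,j)·p₀^j·(1−p₀)^(n−j); p = Σ P(X=j) over j with P(X=j) ≤ P(X=5)
p-value (two-sided) = 0.15557
At α=0.05: p ≥ α → fail to reject H₀

reject H₀: no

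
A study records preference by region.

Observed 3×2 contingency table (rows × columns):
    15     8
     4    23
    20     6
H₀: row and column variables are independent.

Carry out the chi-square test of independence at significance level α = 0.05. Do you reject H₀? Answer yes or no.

reject H₀: yes

Row totals [23, 27, 26], col totals [39, 37], n=76
χ² = (15−11.80)²/11.80 + (8−11.20)²/11.20 + (4−13.86)²/13.86 + (23−13.14)²/13.14 + (20−13.34)²/13.34 + (6−12.66)²/12.66 = 23.0026
df = 2
p-value (upper-tail) = 0.00001
At α=0.05: p < α → reject H₀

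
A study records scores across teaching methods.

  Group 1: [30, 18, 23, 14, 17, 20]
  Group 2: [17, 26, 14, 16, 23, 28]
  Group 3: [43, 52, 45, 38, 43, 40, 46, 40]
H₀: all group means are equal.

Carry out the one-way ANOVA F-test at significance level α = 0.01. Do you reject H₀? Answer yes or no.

reject H₀: yes

Group means [20.33, 20.67, 43.38], grand mean 29.650
SSB = Σnᵢ(x̄ᵢ−x̄)² = 2512.008; SSW = ΣΣ(x−x̄ᵢ)² = 460.542
MSB = 2512.008/2 = 1256.0042; MSW = 460.542/17 = 27.0907
F = MSB/MSW = 46.3630
df = (2, 17)
p-value (upper-tail) = 0.00000
At α=0.01: p < α → reject H₀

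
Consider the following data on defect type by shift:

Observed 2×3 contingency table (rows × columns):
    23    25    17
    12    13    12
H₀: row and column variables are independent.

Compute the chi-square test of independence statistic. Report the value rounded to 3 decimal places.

Row totals [65, 37], col totals [35, 38, 29], n=102
χ² = (23−22.30)²/22.30 + (25−24.22)²/24.22 + (17−18.48)²/18.48 + (12−12.70)²/12.70 + (13−13.78)²/13.78 + (12−10.52)²/10.52 = 0.4568
df = 2

test statistic = 0.457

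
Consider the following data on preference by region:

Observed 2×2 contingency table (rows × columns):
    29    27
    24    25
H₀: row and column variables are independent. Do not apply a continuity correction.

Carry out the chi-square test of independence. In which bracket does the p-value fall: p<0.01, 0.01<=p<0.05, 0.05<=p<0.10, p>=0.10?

p-value bracket: p>=0.10

Row totals [56, 49], col totals [53, 52], n=105
χ² = (29−28.27)²/28.27 + (27−27.73)²/27.73 + (24−24.73)²/24.73 + (25−24.27)²/24.27 = 0.0823
df = 1
p-value (upper-tail) = 0.77418
→ bracket: p>=0.10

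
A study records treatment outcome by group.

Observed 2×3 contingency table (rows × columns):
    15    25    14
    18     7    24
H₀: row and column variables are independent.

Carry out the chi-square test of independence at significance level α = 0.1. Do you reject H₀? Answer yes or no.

reject H₀: yes

Row totals [54, 49], col totals [33, 32, 38], n=103
χ² = (15−17.30)²/17.30 + (25−16.78)²/16.78 + (14−19.92)²/19.92 + (18−15.70)²/15.70 + (7−15.22)²/15.22 + (24−18.08)²/18.08 = 12.8168
df = 2
p-value (upper-tail) = 0.00165
At α=0.1: p < α → reject H₀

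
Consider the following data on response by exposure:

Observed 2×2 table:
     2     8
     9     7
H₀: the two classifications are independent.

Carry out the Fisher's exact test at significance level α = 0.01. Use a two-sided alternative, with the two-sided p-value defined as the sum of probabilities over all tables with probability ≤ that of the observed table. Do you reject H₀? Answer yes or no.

Margins: r₁=10, r₂=16, c₁=11, c₂=15, n=26
p_obs = C(10,2)·C(16,9)/C(26,11); sum pmf over tables with pmf ≤ p_obs
p-value (two-sided) = 0.10925
At α=0.01: p ≥ α → fail to reject H₀

reject H₀: no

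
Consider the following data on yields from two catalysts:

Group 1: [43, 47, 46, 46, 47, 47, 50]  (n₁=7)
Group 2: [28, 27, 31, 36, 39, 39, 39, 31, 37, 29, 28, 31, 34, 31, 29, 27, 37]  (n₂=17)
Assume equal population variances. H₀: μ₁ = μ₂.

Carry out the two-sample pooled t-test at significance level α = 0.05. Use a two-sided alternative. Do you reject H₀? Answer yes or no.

x̄₁=46.571, s₁=2.070, n₁=7
x̄₂=32.529, s₂=4.446, n₂=17
s_p² = [6·2.070² + 16·4.446²]/22 = 15.5432
SE = √(s_p²·(1/7+1/17)) = 1.7705
t = (46.571−32.529)/1.7705 = 7.9310
df = 22
p-value (two-sided) = 0.00000
At α=0.05: p < α → reject H₀

reject H₀: yes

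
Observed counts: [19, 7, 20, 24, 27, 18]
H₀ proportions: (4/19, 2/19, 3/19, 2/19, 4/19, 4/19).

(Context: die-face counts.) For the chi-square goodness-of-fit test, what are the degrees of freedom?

degrees of freedom = 5

df = k − 1 = 6 − 1 = 5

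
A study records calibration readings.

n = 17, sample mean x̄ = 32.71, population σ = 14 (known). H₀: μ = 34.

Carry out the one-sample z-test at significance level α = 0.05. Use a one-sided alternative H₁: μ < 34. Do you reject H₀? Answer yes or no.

reject H₀: no

SE = σ/√n = 14/√17 = 3.3955
z = (x̄−μ₀)/SE = (32.71−34)/3.3955 = -0.3799
p-value (one-sided, H₁ less) = 0.35200
At α=0.05: p ≥ α → fail to reject H₀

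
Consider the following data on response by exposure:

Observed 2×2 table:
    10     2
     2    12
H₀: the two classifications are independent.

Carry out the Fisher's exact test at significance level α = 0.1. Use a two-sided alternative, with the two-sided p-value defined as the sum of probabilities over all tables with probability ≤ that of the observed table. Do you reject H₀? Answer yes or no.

reject H₀: yes

Margins: r₁=12, r₂=14, c₁=12, c₂=14, n=26
p_obs = C(12,10)·C(14,2)/C(26,12); sum pmf over tables with pmf ≤ p_obs
p-value (two-sided) = 0.00110
At α=0.1: p < α → reject H₀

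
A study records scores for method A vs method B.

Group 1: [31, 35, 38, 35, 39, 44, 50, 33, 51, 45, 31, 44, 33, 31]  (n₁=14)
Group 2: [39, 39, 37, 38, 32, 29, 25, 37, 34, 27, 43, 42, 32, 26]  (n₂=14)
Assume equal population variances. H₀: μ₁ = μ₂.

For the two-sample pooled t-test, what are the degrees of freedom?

df = n₁ + n₂ − 2 = 14 + 14 − 2 = 26

degrees of freedom = 26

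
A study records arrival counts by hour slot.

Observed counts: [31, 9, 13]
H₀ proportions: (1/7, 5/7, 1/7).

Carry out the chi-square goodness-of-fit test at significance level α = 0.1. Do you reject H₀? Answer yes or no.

n = 53; E_i = n·p_i = [7.57, 37.86, 7.57]
χ² = (31−7.57)²/7.57 + (9−37.86)²/37.86 + (13−7.57)²/7.57 = 98.3849
df = 2
p-value (upper-tail) = 0.00000
At α=0.1: p < α → reject H₀

reject H₀: yes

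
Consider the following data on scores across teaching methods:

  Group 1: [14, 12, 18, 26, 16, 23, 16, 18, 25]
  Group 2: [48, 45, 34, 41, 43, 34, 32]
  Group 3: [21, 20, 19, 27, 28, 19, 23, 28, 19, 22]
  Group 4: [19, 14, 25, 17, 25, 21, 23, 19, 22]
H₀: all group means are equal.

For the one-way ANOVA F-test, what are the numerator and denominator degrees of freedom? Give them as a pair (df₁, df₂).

k = 4 groups, N = 35 total
df = (k−1, N−k) = (4−1, 35−4) = (3, 31)

degrees of freedom = [3, 31]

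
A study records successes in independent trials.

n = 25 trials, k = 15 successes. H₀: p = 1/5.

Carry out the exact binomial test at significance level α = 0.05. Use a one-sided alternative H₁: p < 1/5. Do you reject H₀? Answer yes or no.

Exact binomial: n=25, k=15, p₀=1/5=0.2000
P(X≤15) from Σ C(n,i)·p₀^i·(1−p₀)^(n−i)
p-value (one-sided, H₁ less) = 1.00000
At α=0.05: p ≥ α → fail to reject H₀

reject H₀: no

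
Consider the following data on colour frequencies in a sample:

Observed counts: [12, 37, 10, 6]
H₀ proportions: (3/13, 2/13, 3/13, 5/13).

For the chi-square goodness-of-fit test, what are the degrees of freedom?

df = k − 1 = 4 − 1 = 3

degrees of freedom = 3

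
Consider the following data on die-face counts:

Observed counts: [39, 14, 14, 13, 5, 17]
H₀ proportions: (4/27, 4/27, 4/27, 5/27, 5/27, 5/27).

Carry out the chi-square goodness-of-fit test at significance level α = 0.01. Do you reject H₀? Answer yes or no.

reject H₀: yes

n = 102; E_i = n·p_i = [15.11, 15.11, 15.11, 18.89, 18.89, 18.89]
χ² = (39−15.11)²/15.11 + (14−15.11)²/15.11 + (14−15.11)²/15.11 + (13−18.89)²/18.89 + (5−18.89)²/18.89 + (17−18.89)²/18.89 = 50.1662
df = 5
p-value (upper-tail) = 0.00000
At α=0.01: p < α → reject H₀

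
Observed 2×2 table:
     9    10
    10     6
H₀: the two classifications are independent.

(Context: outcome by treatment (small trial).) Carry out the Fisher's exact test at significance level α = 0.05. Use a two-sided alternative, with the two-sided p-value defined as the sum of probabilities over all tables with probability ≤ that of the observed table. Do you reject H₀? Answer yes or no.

Margins: r₁=19, r₂=16, c₁=19, c₂=16, n=35
p_obs = C(19,9)·C(16,10)/C(35,19); sum pmf over tables with pmf ≤ p_obs
p-value (two-sided) = 0.50010
At α=0.05: p ≥ α → fail to reject H₀

reject H₀: no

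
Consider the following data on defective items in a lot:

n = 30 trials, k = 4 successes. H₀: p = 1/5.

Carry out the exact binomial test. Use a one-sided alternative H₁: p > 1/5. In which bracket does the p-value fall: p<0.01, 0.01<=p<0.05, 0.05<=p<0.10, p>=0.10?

p-value bracket: p>=0.10

Exact binomial: n=30, k=4, p₀=1/5=0.2000
P(X≥4) from Σ C(n,i)·p₀^i·(1−p₀)^(n−i)
p-value (one-sided, H₁ greater) = 0.87729
→ bracket: p>=0.10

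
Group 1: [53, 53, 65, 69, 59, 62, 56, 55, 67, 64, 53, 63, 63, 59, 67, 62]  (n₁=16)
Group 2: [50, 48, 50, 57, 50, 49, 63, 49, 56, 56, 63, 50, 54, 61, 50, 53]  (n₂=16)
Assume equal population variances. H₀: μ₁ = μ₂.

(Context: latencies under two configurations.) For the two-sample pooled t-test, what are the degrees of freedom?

degrees of freedom = 30

df = n₁ + n₂ − 2 = 16 + 16 − 2 = 30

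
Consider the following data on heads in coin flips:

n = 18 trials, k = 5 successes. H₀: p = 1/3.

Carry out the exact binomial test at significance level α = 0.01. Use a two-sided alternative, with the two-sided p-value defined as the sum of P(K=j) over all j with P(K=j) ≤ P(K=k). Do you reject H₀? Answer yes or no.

reject H₀: no

Exact binomial: n=18, k=5, p₀=1/3=0.3333
P(X=j) = C(n,j)·p₀^j·(1−p₀)^(n−j); p = Σ P(X=j) over j with P(X=j) ≤ P(X=5)
p-value (two-sided) = 0.80373
At α=0.01: p ≥ α → fail to reject H₀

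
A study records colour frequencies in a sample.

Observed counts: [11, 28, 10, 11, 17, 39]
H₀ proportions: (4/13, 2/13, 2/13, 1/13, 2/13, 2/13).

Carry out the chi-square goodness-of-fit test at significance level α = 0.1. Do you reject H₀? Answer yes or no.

n = 116; E_i = n·p_i = [35.69, 17.85, 17.85, 8.92, 17.85, 17.85]
χ² = (11−35.69)²/35.69 + (28−17.85)²/17.85 + (10−17.85)²/17.85 + (11−8.92)²/8.92 + (17−17.85)²/17.85 + (39−17.85)²/17.85 = 51.9073
df = 5
p-value (upper-tail) = 0.00000
At α=0.1: p < α → reject H₀

reject H₀: yes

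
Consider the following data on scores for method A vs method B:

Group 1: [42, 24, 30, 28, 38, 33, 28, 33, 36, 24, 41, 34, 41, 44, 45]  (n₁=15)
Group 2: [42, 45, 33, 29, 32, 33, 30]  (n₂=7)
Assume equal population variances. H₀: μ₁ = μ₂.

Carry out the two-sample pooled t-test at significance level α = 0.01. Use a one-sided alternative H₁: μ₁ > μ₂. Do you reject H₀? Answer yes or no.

x̄₁=34.733, s₁=6.995, n₁=15
x̄₂=34.857, s₂=6.149, n₂=7
s_p² = [14·6.995² + 6·6.149²]/20 = 45.5895
SE = √(s_p²·(1/15+1/7)) = 3.0906
t = (34.733−34.857)/3.0906 = -0.0401
df = 20
p-value (one-sided, H₁ greater) = 0.51578
At α=0.01: p ≥ α → fail to reject H₀

reject H₀: no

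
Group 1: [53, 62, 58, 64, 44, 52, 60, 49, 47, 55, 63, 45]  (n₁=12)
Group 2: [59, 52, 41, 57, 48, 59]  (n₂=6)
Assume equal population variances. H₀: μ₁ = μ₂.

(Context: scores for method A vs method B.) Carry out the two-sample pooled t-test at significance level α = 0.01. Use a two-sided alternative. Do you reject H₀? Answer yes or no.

x̄₁=54.333, s₁=7.114, n₁=12
x̄₂=52.667, s₂=7.174, n₂=6
s_p² = [11·7.114² + 5·7.174²]/16 = 50.8750
SE = √(s_p²·(1/12+1/6)) = 3.5663
t = (54.333−52.667)/3.5663 = 0.4673
df = 16
p-value (two-sided) = 0.64656
At α=0.01: p ≥ α → fail to reject H₀

reject H₀: no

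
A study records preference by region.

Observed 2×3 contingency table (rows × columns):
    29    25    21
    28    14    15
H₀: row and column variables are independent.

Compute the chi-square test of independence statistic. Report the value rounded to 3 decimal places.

Row totals [75, 57], col totals [57, 39, 36], n=132
χ² = (29−32.39)²/32.39 + (25−22.16)²/22.16 + (21−20.45)²/20.45 + (28−24.61)²/24.61 + (14−16.84)²/16.84 + (15−15.55)²/15.55 = 1.6971
df = 2

test statistic = 1.697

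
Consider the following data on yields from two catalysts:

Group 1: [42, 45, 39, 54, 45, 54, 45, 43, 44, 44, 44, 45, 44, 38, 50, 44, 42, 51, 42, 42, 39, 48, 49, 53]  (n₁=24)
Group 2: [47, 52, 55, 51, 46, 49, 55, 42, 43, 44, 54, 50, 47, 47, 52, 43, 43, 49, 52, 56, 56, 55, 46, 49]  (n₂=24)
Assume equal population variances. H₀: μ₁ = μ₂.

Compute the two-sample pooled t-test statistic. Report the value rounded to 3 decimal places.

test statistic = -3.082

x̄₁=45.250, s₁=4.552, n₁=24
x̄₂=49.292, s₂=4.535, n₂=24
s_p² = [23·4.552² + 23·4.535²]/46 = 20.6404
SE = √(s_p²·(1/24+1/24)) = 1.3115
t = (45.250−49.292)/1.3115 = -3.0817
df = 46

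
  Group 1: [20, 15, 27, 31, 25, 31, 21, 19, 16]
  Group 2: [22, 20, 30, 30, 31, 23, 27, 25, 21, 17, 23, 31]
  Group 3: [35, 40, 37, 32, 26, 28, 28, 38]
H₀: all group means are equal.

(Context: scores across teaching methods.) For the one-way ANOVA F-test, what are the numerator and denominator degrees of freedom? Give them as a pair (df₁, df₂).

k = 3 groups, N = 29 total
df = (k−1, N−k) = (3−1, 29−3) = (2, 26)

degrees of freedom = [2, 26]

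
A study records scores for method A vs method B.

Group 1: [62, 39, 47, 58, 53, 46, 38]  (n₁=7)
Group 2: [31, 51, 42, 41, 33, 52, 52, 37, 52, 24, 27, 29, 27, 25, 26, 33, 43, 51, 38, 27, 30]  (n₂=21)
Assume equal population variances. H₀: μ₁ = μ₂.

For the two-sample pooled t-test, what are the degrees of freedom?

df = n₁ + n₂ − 2 = 7 + 21 − 2 = 26

degrees of freedom = 26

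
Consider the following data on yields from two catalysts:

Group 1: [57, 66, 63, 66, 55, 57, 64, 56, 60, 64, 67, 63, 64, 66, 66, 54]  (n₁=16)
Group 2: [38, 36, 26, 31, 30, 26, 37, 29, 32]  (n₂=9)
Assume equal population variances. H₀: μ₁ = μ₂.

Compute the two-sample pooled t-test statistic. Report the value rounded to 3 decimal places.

x̄₁=61.750, s₁=4.509, n₁=16
x̄₂=31.667, s₂=4.500, n₂=9
s_p² = [15·4.509² + 8·4.500²]/23 = 20.3043
SE = √(s_p²·(1/16+1/9)) = 1.8775
t = (61.750−31.667)/1.8775 = 16.0230
df = 23

test statistic = 16.023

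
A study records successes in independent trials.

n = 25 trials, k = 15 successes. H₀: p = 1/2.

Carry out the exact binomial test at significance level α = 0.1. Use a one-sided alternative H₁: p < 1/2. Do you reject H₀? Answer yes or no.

Exact binomial: n=25, k=15, p₀=1/2=0.5000
P(X≤15) from Σ C(n,i)·p₀^i·(1−p₀)^(n−i)
p-value (one-sided, H₁ less) = 0.88524
At α=0.1: p ≥ α → fail to reject H₀

reject H₀: no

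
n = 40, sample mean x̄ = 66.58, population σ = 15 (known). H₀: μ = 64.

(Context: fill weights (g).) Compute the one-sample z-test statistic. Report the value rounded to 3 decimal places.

test statistic = 1.088

SE = σ/√n = 15/√40 = 2.3717
z = (x̄−μ₀)/SE = (66.58−64)/2.3717 = 1.0878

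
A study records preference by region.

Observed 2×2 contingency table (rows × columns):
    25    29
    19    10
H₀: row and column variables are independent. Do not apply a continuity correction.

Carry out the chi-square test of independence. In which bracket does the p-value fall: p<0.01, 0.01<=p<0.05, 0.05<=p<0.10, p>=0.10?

p-value bracket: 0.05<=p<0.10

Row totals [54, 29], col totals [44, 39], n=83
χ² = (25−28.63)²/28.63 + (29−25.37)²/25.37 + (19−15.37)²/15.37 + (10−13.63)²/13.63 = 2.7984
df = 1
p-value (upper-tail) = 0.09436
→ bracket: 0.05<=p<0.10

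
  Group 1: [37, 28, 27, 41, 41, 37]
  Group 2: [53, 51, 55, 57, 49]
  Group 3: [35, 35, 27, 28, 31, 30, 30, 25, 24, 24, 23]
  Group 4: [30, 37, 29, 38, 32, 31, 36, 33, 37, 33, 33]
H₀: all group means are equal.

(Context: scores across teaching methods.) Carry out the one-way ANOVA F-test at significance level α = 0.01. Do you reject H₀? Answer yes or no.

Group means [35.17, 53.00, 28.36, 33.55], grand mean 35.061
SSB = Σnᵢ(x̄ᵢ−x̄)² = 2127.773; SSW = ΣΣ(x−x̄ᵢ)² = 506.106
MSB = 2127.773/3 = 709.2576; MSW = 506.106/29 = 17.4519
F = MSB/MSW = 40.6406
df = (3, 29)
p-value (upper-tail) = 0.00000
At α=0.01: p < α → reject H₀

reject H₀: yes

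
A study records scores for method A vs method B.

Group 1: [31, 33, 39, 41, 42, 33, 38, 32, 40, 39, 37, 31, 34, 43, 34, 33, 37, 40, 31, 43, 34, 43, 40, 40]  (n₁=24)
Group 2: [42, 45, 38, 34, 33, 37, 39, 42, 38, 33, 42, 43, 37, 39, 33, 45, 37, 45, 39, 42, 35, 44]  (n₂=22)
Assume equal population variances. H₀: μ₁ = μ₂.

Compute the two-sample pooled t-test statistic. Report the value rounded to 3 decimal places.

x̄₁=37.000, s₁=4.181, n₁=24
x̄₂=39.182, s₂=4.067, n₂=22
s_p² = [23·4.181² + 21·4.067²]/44 = 17.0289
SE = √(s_p²·(1/24+1/22)) = 1.2180
t = (37.000−39.182)/1.2180 = -1.7913
df = 44

test statistic = -1.791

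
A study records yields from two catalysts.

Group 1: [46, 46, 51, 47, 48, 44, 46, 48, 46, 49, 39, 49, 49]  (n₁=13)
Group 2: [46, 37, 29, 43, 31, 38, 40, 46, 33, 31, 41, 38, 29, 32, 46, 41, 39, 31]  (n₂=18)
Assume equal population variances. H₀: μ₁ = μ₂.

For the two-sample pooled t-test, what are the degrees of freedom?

df = n₁ + n₂ − 2 = 13 + 18 − 2 = 29

degrees of freedom = 29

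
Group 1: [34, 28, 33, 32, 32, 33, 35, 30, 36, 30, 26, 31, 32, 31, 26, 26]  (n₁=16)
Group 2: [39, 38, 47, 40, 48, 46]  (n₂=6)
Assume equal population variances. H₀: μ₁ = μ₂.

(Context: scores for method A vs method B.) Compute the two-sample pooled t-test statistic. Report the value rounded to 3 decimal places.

test statistic = -7.171

x̄₁=30.938, s₁=3.130, n₁=16
x̄₂=43.000, s₂=4.472, n₂=6
s_p² = [15·3.130² + 5·4.472²]/20 = 12.3469
SE = √(s_p²·(1/16+1/6)) = 1.6821
t = (30.938−43.000)/1.6821 = -7.1711
df = 20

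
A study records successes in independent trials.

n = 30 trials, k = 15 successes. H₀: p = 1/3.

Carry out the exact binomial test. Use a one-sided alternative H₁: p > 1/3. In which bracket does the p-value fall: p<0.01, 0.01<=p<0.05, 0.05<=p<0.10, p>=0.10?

Exact binomial: n=30, k=15, p₀=1/3=0.3333
P(X≥15) from Σ C(n,i)·p₀^i·(1−p₀)^(n−i)
p-value (one-sided, H₁ greater) = 0.04348
→ bracket: 0.01<=p<0.05

p-value bracket: 0.01<=p<0.05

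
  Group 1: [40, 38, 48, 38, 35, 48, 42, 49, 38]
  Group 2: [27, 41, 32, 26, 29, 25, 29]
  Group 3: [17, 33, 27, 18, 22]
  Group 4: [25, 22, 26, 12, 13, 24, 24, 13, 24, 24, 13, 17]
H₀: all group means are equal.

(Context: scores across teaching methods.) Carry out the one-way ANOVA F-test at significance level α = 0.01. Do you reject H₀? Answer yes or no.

Group means [41.78, 29.86, 23.40, 19.75], grand mean 28.455
SSB = Σnᵢ(x̄ᵢ−x̄)² = 2648.319; SSW = ΣΣ(x−x̄ᵢ)² = 923.863
MSB = 2648.319/3 = 882.7730; MSW = 923.863/29 = 31.8573
F = MSB/MSW = 27.7102
df = (3, 29)
p-value (upper-tail) = 0.00000
At α=0.01: p < α → reject H₀

reject H₀: yes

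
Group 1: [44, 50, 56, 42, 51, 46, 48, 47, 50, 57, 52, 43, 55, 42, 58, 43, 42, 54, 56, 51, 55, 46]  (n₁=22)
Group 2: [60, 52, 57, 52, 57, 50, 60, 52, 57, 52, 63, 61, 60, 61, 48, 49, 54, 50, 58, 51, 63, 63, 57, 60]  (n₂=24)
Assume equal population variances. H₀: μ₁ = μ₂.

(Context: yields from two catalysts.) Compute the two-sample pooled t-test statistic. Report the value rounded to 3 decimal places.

test statistic = -4.386

x̄₁=49.455, s₁=5.440, n₁=22
x̄₂=56.125, s₂=4.875, n₂=24
s_p² = [21·5.440² + 23·4.875²]/44 = 26.5473
SE = √(s_p²·(1/22+1/24)) = 1.5208
t = (49.455−56.125)/1.5208 = -4.3862
df = 44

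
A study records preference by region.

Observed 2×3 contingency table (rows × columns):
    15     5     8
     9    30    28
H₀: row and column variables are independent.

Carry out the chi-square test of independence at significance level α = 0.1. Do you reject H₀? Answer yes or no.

Row totals [28, 67], col totals [24, 35, 36], n=95
χ² = (15−7.07)²/7.07 + (5−10.32)²/10.32 + (8−10.61)²/10.61 + (9−16.93)²/16.93 + (30−24.68)²/24.68 + (28−25.39)²/25.39 = 17.3882
df = 2
p-value (upper-tail) = 0.00017
At α=0.1: p < α → reject H₀

reject H₀: yes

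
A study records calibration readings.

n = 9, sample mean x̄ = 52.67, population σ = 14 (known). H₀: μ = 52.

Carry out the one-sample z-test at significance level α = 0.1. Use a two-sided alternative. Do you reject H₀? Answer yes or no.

reject H₀: no

SE = σ/√n = 14/√9 = 4.6667
z = (x̄−μ₀)/SE = (52.67−52)/4.6667 = 0.1436
p-value (two-sided) = 0.88584
At α=0.1: p ≥ α → fail to reject H₀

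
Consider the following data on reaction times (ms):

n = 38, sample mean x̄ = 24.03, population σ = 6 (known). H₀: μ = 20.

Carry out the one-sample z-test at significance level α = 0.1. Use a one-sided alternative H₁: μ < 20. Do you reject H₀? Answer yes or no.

SE = σ/√n = 6/√38 = 0.9733
z = (x̄−μ₀)/SE = (24.03−20)/0.9733 = 4.1404
p-value (one-sided, H₁ less) = 0.99998
At α=0.1: p ≥ α → fail to reject H₀

reject H₀: no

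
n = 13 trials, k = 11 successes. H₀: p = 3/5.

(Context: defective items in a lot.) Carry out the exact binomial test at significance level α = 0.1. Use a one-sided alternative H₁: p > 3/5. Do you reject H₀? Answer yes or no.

Exact binomial: n=13, k=11, p₀=3/5=0.6000
P(X≥11) from Σ C(n,i)·p₀^i·(1−p₀)^(n−i)
p-value (one-sided, H₁ greater) = 0.05790
At α=0.1: p < α → reject H₀

reject H₀: yes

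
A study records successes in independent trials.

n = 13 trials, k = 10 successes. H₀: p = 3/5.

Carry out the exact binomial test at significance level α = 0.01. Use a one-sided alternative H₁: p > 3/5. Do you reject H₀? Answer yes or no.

Exact binomial: n=13, k=10, p₀=3/5=0.6000
P(X≥10) from Σ C(n,i)·p₀^i·(1−p₀)^(n−i)
p-value (one-sided, H₁ greater) = 0.16858
At α=0.01: p ≥ α → fail to reject H₀

reject H₀: no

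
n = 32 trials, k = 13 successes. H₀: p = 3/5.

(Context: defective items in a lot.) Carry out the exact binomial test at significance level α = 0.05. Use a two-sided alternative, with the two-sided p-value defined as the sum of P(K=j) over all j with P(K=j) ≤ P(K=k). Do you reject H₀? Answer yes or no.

reject H₀: yes

Exact binomial: n=32, k=13, p₀=3/5=0.6000
P(X=j) = C(n,j)·p₀^j·(1−p₀)^(n−j); p = Σ P(X=j) over j with P(X=j) ≤ P(X=13)
p-value (two-sided) = 0.03003
At α=0.05: p < α → reject H₀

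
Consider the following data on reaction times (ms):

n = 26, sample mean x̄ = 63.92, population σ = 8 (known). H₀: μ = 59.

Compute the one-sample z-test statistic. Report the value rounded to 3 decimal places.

SE = σ/√n = 8/√26 = 1.5689
z = (x̄−μ₀)/SE = (63.92−59)/1.5689 = 3.1359

test statistic = 3.136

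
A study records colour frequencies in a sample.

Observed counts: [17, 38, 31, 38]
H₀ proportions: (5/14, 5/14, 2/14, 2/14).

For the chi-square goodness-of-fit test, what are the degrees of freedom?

df = k − 1 = 4 − 1 = 3

degrees of freedom = 3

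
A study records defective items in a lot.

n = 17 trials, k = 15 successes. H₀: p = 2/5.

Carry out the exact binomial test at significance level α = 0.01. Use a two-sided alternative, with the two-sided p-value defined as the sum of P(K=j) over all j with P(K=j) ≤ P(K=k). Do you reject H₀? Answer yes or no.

Exact binomial: n=17, k=15, p₀=2/5=0.4000
P(X=j) = C(n,j)·p₀^j·(1−p₀)^(n−j); p = Σ P(X=j) over j with P(X=j) ≤ P(X=15)
p-value (two-sided) = 0.00006
At α=0.01: p < α → reject H₀

reject H₀: yes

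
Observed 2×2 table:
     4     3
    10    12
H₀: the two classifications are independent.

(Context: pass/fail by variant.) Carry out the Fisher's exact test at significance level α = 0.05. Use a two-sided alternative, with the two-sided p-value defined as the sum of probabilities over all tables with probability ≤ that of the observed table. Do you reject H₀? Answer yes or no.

reject H₀: no

Margins: r₁=7, r₂=22, c₁=14, c₂=15, n=29
p_obs = C(7,4)·C(22,10)/C(29,14); sum pmf over tables with pmf ≤ p_obs
p-value (two-sided) = 0.68166
At α=0.05: p ≥ α → fail to reject H₀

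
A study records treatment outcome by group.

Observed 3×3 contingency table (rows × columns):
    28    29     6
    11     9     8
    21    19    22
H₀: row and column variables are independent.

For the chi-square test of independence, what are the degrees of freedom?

df = (r−1)(c−1) = (3−1)·(3−1) = 4

degrees of freedom = 4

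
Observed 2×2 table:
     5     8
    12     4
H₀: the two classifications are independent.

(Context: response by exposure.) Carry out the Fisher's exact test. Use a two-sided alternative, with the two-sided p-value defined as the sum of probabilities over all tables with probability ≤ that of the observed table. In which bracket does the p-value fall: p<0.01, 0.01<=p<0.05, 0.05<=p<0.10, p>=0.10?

Margins: r₁=13, r₂=16, c₁=17, c₂=12, n=29
p_obs = C(13,5)·C(16,12)/C(29,17); sum pmf over tables with pmf ≤ p_obs
p-value (two-sided) = 0.06670
→ bracket: 0.05<=p<0.10

p-value bracket: 0.05<=p<0.10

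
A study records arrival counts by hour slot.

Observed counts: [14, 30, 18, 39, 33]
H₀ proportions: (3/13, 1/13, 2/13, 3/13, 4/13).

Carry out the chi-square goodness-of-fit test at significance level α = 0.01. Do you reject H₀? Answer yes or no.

reject H₀: yes

n = 134; E_i = n·p_i = [30.92, 10.31, 20.62, 30.92, 41.23]
χ² = (14−30.92)²/30.92 + (30−10.31)²/10.31 + (18−20.62)²/20.62 + (39−30.92)²/30.92 + (33−41.23)²/41.23 = 50.9670
df = 4
p-value (upper-tail) = 0.00000
At α=0.01: p < α → reject H₀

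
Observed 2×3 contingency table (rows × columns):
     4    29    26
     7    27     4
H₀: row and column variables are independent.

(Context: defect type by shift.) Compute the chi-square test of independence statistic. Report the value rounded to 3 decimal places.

Row totals [59, 38], col totals [11, 56, 30], n=97
χ² = (4−6.69)²/6.69 + (29−34.06)²/34.06 + (26−18.25)²/18.25 + (7−4.31)²/4.31 + (27−21.94)²/21.94 + (4−11.75)²/11.75 = 13.0901
df = 2

test statistic = 13.090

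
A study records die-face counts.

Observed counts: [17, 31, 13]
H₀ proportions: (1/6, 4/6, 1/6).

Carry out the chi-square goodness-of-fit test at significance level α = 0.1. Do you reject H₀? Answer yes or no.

reject H₀: yes

n = 61; E_i = n·p_i = [10.17, 40.67, 10.17]
χ² = (17−10.17)²/10.17 + (31−40.67)²/40.67 + (13−10.17)²/10.17 = 7.6803
df = 2
p-value (upper-tail) = 0.02149
At α=0.1: p < α → reject H₀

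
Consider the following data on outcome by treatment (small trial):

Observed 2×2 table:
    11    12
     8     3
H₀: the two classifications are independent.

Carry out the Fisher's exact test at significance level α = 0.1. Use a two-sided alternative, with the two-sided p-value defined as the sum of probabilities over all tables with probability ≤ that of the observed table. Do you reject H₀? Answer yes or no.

Margins: r₁=23, r₂=11, c₁=19, c₂=15, n=34
p_obs = C(23,11)·C(11,8)/C(34,19); sum pmf over tables with pmf ≤ p_obs
p-value (two-sided) = 0.27138
At α=0.1: p ≥ α → fail to reject H₀

reject H₀: no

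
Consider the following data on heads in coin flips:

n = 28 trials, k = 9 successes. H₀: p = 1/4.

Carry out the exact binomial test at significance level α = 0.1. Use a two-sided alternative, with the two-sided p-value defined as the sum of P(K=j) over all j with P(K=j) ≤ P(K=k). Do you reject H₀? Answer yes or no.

reject H₀: no

Exact binomial: n=28, k=9, p₀=1/4=0.2500
P(X=j) = C(n,j)·p₀^j·(1−p₀)^(n−j); p = Σ P(X=j) over j with P(X=j) ≤ P(X=9)
p-value (two-sided) = 0.38525
At α=0.1: p ≥ α → fail to reject H₀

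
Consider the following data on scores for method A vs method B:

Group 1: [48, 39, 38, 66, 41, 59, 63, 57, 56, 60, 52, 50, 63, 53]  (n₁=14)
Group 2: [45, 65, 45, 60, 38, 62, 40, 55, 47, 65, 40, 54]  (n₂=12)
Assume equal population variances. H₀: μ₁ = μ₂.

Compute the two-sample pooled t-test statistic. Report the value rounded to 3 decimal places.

test statistic = 0.500

x̄₁=53.214, s₁=9.108, n₁=14
x̄₂=51.333, s₂=10.075, n₂=12
s_p² = [13·9.108² + 11·10.075²]/24 = 91.4593
SE = √(s_p²·(1/14+1/12)) = 3.7622
t = (53.214−51.333)/3.7622 = 0.5000
df = 24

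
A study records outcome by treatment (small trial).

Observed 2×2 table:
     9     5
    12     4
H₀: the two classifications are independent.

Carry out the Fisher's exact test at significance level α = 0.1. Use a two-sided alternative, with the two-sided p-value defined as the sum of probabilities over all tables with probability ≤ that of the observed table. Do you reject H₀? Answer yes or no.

reject H₀: no

Margins: r₁=14, r₂=16, c₁=21, c₂=9, n=30
p_obs = C(14,9)·C(16,12)/C(30,21); sum pmf over tables with pmf ≤ p_obs
p-value (two-sided) = 0.69439
At α=0.1: p ≥ α → fail to reject H₀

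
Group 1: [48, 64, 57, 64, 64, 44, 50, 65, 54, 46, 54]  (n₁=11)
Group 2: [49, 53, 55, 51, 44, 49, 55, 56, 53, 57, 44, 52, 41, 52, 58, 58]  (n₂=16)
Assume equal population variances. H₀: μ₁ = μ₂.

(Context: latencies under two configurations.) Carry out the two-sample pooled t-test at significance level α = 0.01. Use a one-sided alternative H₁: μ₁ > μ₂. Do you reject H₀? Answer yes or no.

reject H₀: no

x̄₁=55.455, s₁=7.891, n₁=11
x̄₂=51.688, s₂=5.160, n₂=16
s_p² = [10·7.891² + 15·5.160²]/25 = 40.8866
SE = √(s_p²·(1/11+1/16)) = 2.5045
t = (55.455−51.688)/2.5045 = 1.5041
df = 25
p-value (one-sided, H₁ greater) = 0.07254
At α=0.01: p ≥ α → fail to reject H₀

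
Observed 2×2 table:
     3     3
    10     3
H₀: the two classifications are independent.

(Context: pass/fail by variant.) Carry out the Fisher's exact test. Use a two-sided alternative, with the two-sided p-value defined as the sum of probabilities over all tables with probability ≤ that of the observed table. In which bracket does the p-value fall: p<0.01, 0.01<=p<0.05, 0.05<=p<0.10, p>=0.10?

p-value bracket: p>=0.10

Margins: r₁=6, r₂=13, c₁=13, c₂=6, n=19
p_obs = C(6,3)·C(13,10)/C(19,13); sum pmf over tables with pmf ≤ p_obs
p-value (two-sided) = 0.32010
→ bracket: p>=0.10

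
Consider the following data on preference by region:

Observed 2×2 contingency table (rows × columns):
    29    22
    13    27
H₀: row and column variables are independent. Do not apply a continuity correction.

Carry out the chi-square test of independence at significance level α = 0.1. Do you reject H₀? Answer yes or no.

Row totals [51, 40], col totals [42, 49], n=91
χ² = (29−23.54)²/23.54 + (22−27.46)²/27.46 + (13−18.46)²/18.46 + (27−21.54)²/21.54 = 5.3540
df = 1
p-value (upper-tail) = 0.02067
At α=0.1: p < α → reject H₀

reject H₀: yes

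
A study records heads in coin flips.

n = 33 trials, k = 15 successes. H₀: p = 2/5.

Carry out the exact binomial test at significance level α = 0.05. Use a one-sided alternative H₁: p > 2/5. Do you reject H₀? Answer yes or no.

reject H₀: no

Exact binomial: n=33, k=15, p₀=2/5=0.4000
P(X≥15) from Σ C(n,i)·p₀^i·(1−p₀)^(n−i)
p-value (one-sided, H₁ greater) = 0.31903
At α=0.05: p ≥ α → fail to reject H₀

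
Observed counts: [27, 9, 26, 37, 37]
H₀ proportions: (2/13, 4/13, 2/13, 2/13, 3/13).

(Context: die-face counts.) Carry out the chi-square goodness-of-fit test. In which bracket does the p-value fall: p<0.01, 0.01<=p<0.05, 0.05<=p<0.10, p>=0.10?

p-value bracket: p<0.01

n = 136; E_i = n·p_i = [20.92, 41.85, 20.92, 20.92, 31.38]
χ² = (27−20.92)²/20.92 + (9−41.85)²/41.85 + (26−20.92)²/20.92 + (37−20.92)²/20.92 + (37−31.38)²/31.38 = 42.1366
df = 4
p-value (upper-tail) = 0.00000
→ bracket: p<0.01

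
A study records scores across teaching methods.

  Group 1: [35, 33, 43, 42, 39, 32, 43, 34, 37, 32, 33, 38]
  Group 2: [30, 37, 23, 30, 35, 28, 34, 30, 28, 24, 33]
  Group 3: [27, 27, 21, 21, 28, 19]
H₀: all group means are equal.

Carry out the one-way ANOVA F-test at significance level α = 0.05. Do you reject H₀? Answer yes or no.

Group means [36.75, 30.18, 23.83], grand mean 31.586
SSB = Σnᵢ(x̄ᵢ−x̄)² = 702.315; SSW = ΣΣ(x−x̄ᵢ)² = 464.720
MSB = 702.315/2 = 351.1574; MSW = 464.720/26 = 17.8738
F = MSB/MSW = 19.6464
df = (2, 26)
p-value (upper-tail) = 0.00001
At α=0.05: p < α → reject H₀

reject H₀: yes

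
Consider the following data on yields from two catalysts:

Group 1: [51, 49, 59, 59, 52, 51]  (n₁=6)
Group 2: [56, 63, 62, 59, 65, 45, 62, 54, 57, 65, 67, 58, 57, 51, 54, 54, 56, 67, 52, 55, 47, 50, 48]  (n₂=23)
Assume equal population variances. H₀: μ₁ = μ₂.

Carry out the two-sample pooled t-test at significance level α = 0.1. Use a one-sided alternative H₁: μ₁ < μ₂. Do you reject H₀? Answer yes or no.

x̄₁=53.500, s₁=4.370, n₁=6
x̄₂=56.696, s₂=6.342, n₂=23
s_p² = [5·4.370² + 22·6.342²]/27 = 36.3100
SE = √(s_p²·(1/6+1/23)) = 2.7623
t = (53.500−56.696)/2.7623 = -1.1569
df = 27
p-value (one-sided, H₁ less) = 0.12873
At α=0.1: p ≥ α → fail to reject H₀

reject H₀: no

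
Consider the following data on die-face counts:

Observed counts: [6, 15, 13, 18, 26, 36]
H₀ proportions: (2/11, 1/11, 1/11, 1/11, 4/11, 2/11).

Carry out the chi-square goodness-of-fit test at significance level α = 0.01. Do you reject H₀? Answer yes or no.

reject H₀: yes

n = 114; E_i = n·p_i = [20.73, 10.36, 10.36, 10.36, 41.45, 20.73]
χ² = (6−20.73)²/20.73 + (15−10.36)²/10.36 + (13−10.36)²/10.36 + (18−10.36)²/10.36 + (26−41.45)²/41.45 + (36−20.73)²/20.73 = 35.8509
df = 5
p-value (upper-tail) = 0.00000
At α=0.01: p < α → reject H₀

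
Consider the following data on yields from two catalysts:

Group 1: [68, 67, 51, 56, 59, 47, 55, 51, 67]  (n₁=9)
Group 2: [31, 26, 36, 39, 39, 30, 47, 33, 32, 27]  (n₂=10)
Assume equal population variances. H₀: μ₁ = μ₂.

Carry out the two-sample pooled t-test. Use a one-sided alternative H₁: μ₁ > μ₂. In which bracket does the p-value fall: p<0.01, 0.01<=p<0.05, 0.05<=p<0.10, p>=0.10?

x̄₁=57.889, s₁=7.865, n₁=9
x̄₂=34.000, s₂=6.377, n₂=10
s_p² = [8·7.865² + 9·6.377²]/17 = 50.6405
SE = √(s_p²·(1/9+1/10)) = 3.2697
t = (57.889−34.000)/3.2697 = 7.3062
df = 17
p-value (one-sided, H₁ greater) = 0.00000
→ bracket: p<0.01

p-value bracket: p<0.01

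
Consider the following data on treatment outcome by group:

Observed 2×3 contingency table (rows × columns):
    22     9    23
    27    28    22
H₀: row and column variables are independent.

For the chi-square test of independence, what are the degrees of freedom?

df = (r−1)(c−1) = (2−1)·(3−1) = 2

degrees of freedom = 2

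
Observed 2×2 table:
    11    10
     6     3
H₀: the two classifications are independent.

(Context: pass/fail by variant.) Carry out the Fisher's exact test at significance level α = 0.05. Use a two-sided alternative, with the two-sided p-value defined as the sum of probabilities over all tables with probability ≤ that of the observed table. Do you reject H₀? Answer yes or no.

Margins: r₁=21, r₂=9, c₁=17, c₂=13, n=30
p_obs = C(21,11)·C(9,6)/C(30,17); sum pmf over tables with pmf ≤ p_obs
p-value (two-sided) = 0.69075
At α=0.05: p ≥ α → fail to reject H₀

reject H₀: no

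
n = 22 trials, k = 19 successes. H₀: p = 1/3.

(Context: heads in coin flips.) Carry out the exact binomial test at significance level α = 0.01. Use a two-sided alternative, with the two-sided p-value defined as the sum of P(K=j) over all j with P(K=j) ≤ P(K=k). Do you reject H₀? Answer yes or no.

reject H₀: yes

Exact binomial: n=22, k=19, p₀=1/3=0.3333
P(X=j) = C(n,j)·p₀^j·(1−p₀)^(n−j); p = Σ P(X=j) over j with P(X=j) ≤ P(X=19)
p-value (two-sided) = 0.00000
At α=0.01: p < α → reject H₀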